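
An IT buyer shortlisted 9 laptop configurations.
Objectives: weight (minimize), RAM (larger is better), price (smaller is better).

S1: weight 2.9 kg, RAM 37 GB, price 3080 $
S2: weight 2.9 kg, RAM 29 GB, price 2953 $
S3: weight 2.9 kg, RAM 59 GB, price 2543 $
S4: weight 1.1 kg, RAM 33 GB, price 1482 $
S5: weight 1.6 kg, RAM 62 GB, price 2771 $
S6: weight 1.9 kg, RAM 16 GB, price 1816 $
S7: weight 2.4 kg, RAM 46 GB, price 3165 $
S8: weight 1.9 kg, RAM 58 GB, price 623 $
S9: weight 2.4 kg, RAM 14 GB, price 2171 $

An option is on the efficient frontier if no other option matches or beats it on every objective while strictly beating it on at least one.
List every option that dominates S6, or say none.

S4: weight 1.1≤1.9, RAM 33≥16, price 1482≤1816 — dominates S6.
S8: weight 1.9≤1.9, RAM 58≥16, price 623≤1816 — dominates S6.
Others (S1, S2, S3, S5, S7, S9) are each worse than S6 on at least one objective.

S4, S8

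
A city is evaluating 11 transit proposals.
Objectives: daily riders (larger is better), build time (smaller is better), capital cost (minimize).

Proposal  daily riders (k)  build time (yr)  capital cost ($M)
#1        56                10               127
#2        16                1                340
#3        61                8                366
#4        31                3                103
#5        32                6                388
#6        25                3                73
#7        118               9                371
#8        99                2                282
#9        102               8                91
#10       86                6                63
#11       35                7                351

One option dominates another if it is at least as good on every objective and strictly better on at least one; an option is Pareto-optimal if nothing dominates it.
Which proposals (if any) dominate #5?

#8: daily riders 99≥32, build time 2≤6, capital cost 282≤388 — dominates #5.
#10: daily riders 86≥32, build time 6≤6, capital cost 63≤388 — dominates #5.
Others (#1, #2, #3, #4, #6, #7, #9, #11) are each worse than #5 on at least one objective.

#8, #10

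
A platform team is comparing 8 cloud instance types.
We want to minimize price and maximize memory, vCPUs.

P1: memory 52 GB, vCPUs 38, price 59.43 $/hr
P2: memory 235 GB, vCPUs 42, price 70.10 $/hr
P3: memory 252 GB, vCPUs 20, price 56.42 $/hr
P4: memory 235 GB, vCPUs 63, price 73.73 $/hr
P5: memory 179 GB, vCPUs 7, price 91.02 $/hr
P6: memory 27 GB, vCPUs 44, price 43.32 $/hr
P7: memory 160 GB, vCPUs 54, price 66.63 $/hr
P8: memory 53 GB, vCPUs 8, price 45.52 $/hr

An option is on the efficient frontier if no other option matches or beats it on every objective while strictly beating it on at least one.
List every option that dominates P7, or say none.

none

P1: worse on memory (52 vs 160).
P2: worse on vCPUs (42 vs 54).
P3: worse on vCPUs (20 vs 54).
P4: worse on price (73.73 vs 66.63).
P5: worse on vCPUs (7 vs 54).
P6: worse on memory (27 vs 160).
P8: worse on memory (53 vs 160).
No option dominates P7.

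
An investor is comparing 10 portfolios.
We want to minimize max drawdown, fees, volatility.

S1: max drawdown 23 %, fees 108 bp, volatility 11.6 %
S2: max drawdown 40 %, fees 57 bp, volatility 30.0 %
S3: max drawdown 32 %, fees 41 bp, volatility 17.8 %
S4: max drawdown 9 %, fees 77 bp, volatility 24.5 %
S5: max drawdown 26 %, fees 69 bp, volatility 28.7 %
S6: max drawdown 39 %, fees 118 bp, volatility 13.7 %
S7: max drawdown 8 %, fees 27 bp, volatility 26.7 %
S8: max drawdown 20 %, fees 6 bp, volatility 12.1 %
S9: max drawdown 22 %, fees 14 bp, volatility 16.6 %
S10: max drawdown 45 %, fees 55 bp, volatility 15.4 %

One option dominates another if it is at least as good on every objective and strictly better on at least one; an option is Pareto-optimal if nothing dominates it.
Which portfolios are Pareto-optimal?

S1: not dominated (best volatility).
S2: dominated by S3 (max drawdown 32≤40, fees 41≤57, volatility 17.8≤30.0).
S3: dominated by S8 (max drawdown 20≤32, fees 6≤41, volatility 12.1≤17.8).
S4: not dominated.
S5: dominated by S7 (max drawdown 8≤26, fees 27≤69, volatility 26.7≤28.7).
S6: dominated by S1 (max drawdown 23≤39, fees 108≤118, volatility 11.6≤13.7).
S7: not dominated (best max drawdown).
S8: not dominated (best fees).
S9: dominated by S8 (max drawdown 20≤22, fees 6≤14, volatility 12.1≤16.6).
S10: dominated by S8 (max drawdown 20≤45, fees 6≤55, volatility 12.1≤15.4).

S1, S4, S7, S8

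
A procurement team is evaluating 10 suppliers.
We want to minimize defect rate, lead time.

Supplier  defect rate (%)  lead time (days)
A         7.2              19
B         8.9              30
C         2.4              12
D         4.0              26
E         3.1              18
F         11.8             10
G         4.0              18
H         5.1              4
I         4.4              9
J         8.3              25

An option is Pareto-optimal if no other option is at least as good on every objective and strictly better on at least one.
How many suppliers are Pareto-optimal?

3

A: dominated by C (defect rate 2.4≤7.2, lead time 12≤19).
B: dominated by A (defect rate 7.2≤8.9, lead time 19≤30).
C: not dominated (best defect rate).
D: dominated by C (defect rate 2.4≤4.0, lead time 12≤26).
E: dominated by C (defect rate 2.4≤3.1, lead time 12≤18).
F: dominated by H (defect rate 5.1≤11.8, lead time 4≤10).
G: dominated by C (defect rate 2.4≤4.0, lead time 12≤18).
H: not dominated (best lead time).
I: not dominated.
J: dominated by A (defect rate 7.2≤8.3, lead time 19≤25).
Pareto-optimal: C, H, I → 3.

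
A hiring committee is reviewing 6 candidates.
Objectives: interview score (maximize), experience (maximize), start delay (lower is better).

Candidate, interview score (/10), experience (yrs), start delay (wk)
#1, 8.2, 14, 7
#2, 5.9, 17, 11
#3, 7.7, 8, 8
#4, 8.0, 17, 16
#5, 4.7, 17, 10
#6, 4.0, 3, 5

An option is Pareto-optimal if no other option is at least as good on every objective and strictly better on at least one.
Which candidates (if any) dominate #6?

#1: worse on start delay (7 vs 5).
#2: worse on start delay (11 vs 5).
#3: worse on start delay (8 vs 5).
#4: worse on start delay (16 vs 5).
#5: worse on start delay (10 vs 5).
No option dominates #6.

none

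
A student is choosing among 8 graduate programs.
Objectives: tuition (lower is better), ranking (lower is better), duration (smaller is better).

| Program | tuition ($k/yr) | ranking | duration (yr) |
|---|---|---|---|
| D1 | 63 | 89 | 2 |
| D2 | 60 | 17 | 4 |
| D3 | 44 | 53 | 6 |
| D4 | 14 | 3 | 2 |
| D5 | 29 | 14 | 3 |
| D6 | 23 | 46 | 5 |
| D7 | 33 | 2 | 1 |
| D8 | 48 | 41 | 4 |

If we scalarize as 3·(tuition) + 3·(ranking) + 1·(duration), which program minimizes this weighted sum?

D4

D1: 3·63 + 3·89 + 1·2 = 458
D2: 3·60 + 3·17 + 1·4 = 235
D3: 3·44 + 3·53 + 1·6 = 297
D4: 3·14 + 3·3 + 1·2 = 53
D5: 3·29 + 3·14 + 1·3 = 132
D6: 3·23 + 3·46 + 1·5 = 212
D7: 3·33 + 3·2 + 1·1 = 106
D8: 3·48 + 3·41 + 1·4 = 271
Lowest: D4 at 53.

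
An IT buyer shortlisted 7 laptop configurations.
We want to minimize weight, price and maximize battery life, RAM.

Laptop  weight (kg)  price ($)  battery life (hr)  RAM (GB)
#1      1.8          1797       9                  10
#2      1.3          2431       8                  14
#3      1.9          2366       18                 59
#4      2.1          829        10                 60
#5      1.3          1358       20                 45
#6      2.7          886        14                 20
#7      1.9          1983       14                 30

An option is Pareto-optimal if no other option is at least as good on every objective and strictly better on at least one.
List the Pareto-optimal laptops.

#3, #4, #5, #6

#1: dominated by #5 (weight 1.3≤1.8, price 1358≤1797, battery life 20≥9, RAM 45≥10).
#2: dominated by #5 (weight 1.3≤1.3, price 1358≤2431, battery life 20≥8, RAM 45≥14).
#3: not dominated.
#4: not dominated (best price).
#5: not dominated (best battery life).
#6: not dominated.
#7: dominated by #5 (weight 1.3≤1.9, price 1358≤1983, battery life 20≥14, RAM 45≥30).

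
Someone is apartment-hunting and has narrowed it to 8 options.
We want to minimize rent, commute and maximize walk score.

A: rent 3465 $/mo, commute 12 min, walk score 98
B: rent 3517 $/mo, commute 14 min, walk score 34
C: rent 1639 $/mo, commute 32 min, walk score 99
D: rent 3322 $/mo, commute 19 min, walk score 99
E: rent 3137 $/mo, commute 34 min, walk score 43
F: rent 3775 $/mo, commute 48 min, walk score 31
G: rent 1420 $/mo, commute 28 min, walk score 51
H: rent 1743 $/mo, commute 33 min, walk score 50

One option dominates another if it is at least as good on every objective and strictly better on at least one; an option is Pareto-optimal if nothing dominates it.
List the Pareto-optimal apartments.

A: not dominated (best commute).
B: dominated by A (rent 3465≤3517, commute 12≤14, walk score 98≥34).
C: not dominated.
D: not dominated.
E: dominated by C (rent 1639≤3137, commute 32≤34, walk score 99≥43).
F: dominated by A (rent 3465≤3775, commute 12≤48, walk score 98≥31).
G: not dominated (best rent).
H: dominated by C (rent 1639≤1743, commute 32≤33, walk score 99≥50).

A, C, D, G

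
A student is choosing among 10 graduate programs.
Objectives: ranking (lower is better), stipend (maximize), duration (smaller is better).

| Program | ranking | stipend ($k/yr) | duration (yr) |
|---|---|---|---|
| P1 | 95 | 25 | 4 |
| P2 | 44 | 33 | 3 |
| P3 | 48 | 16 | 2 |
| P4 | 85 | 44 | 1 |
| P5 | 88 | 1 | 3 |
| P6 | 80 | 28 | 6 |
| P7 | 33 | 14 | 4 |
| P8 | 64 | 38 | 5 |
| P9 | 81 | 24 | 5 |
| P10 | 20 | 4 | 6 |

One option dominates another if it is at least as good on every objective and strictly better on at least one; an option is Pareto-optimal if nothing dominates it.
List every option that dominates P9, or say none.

P2: ranking 44≤81, stipend 33≥24, duration 3≤5 — dominates P9.
P8: ranking 64≤81, stipend 38≥24, duration 5≤5 — dominates P9.
Others (P1, P3, P4, P5, P6, P7, P10) are each worse than P9 on at least one objective.

P2, P8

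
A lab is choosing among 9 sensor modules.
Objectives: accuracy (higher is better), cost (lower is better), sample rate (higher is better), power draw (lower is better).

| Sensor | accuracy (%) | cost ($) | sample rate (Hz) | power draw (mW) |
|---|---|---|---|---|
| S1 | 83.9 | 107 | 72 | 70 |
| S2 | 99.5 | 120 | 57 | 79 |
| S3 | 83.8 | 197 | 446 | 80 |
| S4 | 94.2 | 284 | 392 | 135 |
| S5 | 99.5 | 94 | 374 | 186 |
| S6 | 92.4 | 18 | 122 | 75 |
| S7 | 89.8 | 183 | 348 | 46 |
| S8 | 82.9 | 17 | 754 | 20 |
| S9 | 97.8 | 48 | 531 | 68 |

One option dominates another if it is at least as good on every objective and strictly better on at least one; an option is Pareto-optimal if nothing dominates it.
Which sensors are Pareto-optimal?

S2, S5, S6, S7, S8, S9

S1: dominated by S9 (accuracy 97.8≥83.9, cost 48≤107, sample rate 531≥72, power draw 68≤70).
S2: not dominated.
S3: dominated by S9 (accuracy 97.8≥83.8, cost 48≤197, sample rate 531≥446, power draw 68≤80).
S4: dominated by S9 (accuracy 97.8≥94.2, cost 48≤284, sample rate 531≥392, power draw 68≤135).
S5: not dominated.
S6: not dominated.
S7: not dominated.
S8: not dominated (best cost).
S9: not dominated.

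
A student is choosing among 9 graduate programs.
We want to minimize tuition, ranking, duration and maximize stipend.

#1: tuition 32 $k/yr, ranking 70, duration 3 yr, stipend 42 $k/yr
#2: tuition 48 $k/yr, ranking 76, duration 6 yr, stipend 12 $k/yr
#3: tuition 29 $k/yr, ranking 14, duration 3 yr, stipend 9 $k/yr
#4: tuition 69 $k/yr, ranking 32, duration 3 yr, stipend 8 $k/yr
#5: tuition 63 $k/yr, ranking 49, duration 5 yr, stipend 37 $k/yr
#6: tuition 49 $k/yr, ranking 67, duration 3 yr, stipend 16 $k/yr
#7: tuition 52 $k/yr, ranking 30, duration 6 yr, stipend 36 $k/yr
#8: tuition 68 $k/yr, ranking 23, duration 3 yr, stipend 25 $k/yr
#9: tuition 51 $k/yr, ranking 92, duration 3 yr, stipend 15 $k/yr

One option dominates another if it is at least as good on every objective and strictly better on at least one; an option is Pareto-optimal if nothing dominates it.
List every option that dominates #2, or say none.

#1: tuition 32≤48, ranking 70≤76, duration 3≤6, stipend 42≥12 — dominates #2.
Others (#3, #4, #5, #6, #7, #8, #9) are each worse than #2 on at least one objective.

#1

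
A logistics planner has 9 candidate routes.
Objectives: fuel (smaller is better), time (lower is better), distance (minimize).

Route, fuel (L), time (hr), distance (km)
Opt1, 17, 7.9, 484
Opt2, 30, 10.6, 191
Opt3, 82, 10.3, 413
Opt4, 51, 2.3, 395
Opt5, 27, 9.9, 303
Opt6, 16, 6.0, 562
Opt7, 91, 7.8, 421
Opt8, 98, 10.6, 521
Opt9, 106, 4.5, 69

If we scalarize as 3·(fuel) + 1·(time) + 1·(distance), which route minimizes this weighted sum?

Opt2

Opt1: 3·17 + 1·7.9 + 1·484 = 542.9
Opt2: 3·30 + 1·10.6 + 1·191 = 291.6
Opt3: 3·82 + 1·10.3 + 1·413 = 669.3
Opt4: 3·51 + 1·2.3 + 1·395 = 550.3
Opt5: 3·27 + 1·9.9 + 1·303 = 393.9
Opt6: 3·16 + 1·6.0 + 1·562 = 616.0
Opt7: 3·91 + 1·7.8 + 1·421 = 701.8
Opt8: 3·98 + 1·10.6 + 1·521 = 825.6
Opt9: 3·106 + 1·4.5 + 1·69 = 391.5
Lowest: Opt2 at 291.6.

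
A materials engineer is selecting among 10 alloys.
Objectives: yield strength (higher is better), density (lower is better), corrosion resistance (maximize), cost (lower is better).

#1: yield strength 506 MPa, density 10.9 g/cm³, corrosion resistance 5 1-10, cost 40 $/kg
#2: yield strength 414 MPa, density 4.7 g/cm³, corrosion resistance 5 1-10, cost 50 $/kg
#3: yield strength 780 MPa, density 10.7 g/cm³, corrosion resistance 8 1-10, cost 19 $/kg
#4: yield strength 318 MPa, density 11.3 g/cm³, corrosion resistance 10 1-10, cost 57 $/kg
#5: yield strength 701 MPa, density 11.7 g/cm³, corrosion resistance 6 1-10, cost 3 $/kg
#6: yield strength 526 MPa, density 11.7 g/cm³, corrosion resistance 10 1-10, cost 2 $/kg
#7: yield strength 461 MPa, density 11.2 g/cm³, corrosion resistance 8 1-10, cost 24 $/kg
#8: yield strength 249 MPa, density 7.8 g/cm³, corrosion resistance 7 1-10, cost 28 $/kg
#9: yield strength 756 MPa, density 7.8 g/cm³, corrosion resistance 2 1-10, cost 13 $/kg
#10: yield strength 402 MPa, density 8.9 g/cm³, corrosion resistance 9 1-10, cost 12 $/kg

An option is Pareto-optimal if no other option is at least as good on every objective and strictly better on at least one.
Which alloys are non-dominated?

#1: dominated by #3 (yield strength 780≥506, density 10.7≤10.9, corrosion resistance 8≥5, cost 19≤40).
#2: not dominated (best density).
#3: not dominated (best yield strength).
#4: not dominated.
#5: not dominated.
#6: not dominated (best cost).
#7: dominated by #3 (yield strength 780≥461, density 10.7≤11.2, corrosion resistance 8≥8, cost 19≤24).
#8: not dominated.
#9: not dominated.
#10: not dominated.

#2, #3, #4, #5, #6, #8, #9, #10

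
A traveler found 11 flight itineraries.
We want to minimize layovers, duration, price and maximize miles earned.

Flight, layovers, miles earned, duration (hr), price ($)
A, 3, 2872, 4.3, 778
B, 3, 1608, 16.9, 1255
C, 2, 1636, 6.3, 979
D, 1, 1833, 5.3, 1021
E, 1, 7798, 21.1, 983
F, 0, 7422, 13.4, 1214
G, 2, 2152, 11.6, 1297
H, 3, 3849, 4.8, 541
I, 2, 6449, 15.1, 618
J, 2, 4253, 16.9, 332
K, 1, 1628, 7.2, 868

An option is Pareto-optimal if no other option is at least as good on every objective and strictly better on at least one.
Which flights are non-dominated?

A: not dominated (best duration).
B: dominated by A (layovers 3≤3, miles earned 2872≥1608, duration 4.3≤16.9, price 778≤1255).
C: not dominated.
D: not dominated.
E: not dominated (best miles earned).
F: not dominated (best layovers).
G: not dominated.
H: not dominated.
I: not dominated.
J: not dominated (best price).
K: not dominated.

A, C, D, E, F, G, H, I, J, K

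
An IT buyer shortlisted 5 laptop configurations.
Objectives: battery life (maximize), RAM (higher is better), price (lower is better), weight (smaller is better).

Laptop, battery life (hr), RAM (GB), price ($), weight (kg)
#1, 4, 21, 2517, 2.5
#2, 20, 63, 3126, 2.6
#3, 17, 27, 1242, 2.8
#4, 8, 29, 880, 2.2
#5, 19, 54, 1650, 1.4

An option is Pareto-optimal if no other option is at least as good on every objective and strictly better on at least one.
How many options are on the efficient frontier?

4

#1: dominated by #4 (battery life 8≥4, RAM 29≥21, price 880≤2517, weight 2.2≤2.5).
#2: not dominated (best battery life).
#3: not dominated.
#4: not dominated (best price).
#5: not dominated (best weight).
Pareto-optimal: #2, #3, #4, #5 → 4.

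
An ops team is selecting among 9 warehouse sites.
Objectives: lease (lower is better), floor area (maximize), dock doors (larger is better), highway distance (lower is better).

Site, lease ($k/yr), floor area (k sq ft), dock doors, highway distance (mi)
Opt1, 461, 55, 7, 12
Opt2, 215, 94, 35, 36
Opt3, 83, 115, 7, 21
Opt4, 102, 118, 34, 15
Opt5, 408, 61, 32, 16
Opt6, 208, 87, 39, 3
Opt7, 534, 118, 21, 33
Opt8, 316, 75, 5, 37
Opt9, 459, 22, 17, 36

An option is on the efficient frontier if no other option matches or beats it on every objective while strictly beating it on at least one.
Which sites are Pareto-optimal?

Opt2, Opt3, Opt4, Opt6

Opt1: dominated by Opt6 (lease 208≤461, floor area 87≥55, dock doors 39≥7, highway distance 3≤12).
Opt2: not dominated.
Opt3: not dominated (best lease).
Opt4: not dominated.
Opt5: dominated by Opt4 (lease 102≤408, floor area 118≥61, dock doors 34≥32, highway distance 15≤16).
Opt6: not dominated (best dock doors).
Opt7: dominated by Opt4 (lease 102≤534, floor area 118≥118, dock doors 34≥21, highway distance 15≤33).
Opt8: dominated by Opt2 (lease 215≤316, floor area 94≥75, dock doors 35≥5, highway distance 36≤37).
Opt9: dominated by Opt2 (lease 215≤459, floor area 94≥22, dock doors 35≥17, highway distance 36≤36).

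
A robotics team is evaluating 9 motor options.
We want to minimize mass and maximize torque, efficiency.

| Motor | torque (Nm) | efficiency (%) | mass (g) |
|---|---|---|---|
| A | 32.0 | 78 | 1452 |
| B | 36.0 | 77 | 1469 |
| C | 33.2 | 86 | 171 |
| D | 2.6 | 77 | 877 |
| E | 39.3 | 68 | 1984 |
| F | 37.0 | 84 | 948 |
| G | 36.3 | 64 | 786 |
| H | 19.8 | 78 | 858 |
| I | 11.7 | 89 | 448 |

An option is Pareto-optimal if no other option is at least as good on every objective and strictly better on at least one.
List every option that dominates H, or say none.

C: torque 33.2≥19.8, efficiency 86≥78, mass 171≤858 — dominates H.
Others (A, B, D, E, F, G, I) are each worse than H on at least one objective.

C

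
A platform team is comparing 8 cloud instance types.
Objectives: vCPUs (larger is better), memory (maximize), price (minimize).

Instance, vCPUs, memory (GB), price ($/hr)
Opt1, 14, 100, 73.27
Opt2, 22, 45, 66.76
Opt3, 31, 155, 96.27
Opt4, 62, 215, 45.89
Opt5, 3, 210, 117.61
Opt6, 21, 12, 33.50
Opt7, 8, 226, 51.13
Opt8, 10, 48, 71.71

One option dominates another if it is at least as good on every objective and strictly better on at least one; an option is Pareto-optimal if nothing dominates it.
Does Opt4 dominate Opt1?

Yes

Opt4 vs Opt1: vCPUs 62≥14, memory 215≥100, price 45.89≤73.27 — Opt4 is at least as good on every objective with at least one strict improvement.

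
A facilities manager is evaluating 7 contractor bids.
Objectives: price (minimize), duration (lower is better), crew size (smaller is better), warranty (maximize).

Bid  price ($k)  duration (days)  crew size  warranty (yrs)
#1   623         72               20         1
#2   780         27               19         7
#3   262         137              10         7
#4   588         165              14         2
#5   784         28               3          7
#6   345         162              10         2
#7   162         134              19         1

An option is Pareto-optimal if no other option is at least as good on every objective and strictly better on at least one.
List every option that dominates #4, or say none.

#3, #6

#3: price 262≤588, duration 137≤165, crew size 10≤14, warranty 7≥2 — dominates #4.
#6: price 345≤588, duration 162≤165, crew size 10≤14, warranty 2≥2 — dominates #4.
Others (#1, #2, #5, #7) are each worse than #4 on at least one objective.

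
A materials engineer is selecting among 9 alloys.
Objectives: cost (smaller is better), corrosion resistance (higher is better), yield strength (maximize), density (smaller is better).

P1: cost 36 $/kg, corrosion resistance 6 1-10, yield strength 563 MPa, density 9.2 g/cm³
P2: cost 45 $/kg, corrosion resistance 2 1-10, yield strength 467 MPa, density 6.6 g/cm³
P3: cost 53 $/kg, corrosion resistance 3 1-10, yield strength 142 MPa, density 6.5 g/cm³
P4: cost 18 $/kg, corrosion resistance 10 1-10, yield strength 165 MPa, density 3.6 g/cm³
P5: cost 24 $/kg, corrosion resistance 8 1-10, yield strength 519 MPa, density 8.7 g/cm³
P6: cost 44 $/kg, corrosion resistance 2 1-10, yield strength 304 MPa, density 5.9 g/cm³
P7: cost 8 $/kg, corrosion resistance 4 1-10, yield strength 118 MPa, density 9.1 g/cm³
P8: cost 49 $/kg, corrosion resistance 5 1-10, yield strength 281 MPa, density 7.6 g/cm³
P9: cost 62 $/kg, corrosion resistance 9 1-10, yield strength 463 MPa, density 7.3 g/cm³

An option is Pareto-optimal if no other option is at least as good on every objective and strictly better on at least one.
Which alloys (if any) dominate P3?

P4

P4: cost 18≤53, corrosion resistance 10≥3, yield strength 165≥142, density 3.6≤6.5 — dominates P3.
Others (P1, P2, P5, P6, P7, P8, P9) are each worse than P3 on at least one objective.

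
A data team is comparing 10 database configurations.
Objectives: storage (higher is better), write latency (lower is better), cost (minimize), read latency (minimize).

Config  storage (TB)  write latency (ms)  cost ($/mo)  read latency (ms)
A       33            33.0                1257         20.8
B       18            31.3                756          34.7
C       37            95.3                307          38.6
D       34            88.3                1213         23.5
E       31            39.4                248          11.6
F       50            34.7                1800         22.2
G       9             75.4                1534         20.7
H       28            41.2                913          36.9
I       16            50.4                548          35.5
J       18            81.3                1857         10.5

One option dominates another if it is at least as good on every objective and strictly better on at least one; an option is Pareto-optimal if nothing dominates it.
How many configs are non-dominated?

7

A: not dominated.
B: not dominated (best write latency).
C: not dominated.
D: not dominated.
E: not dominated (best cost).
F: not dominated (best storage).
G: dominated by E (storage 31≥9, write latency 39.4≤75.4, cost 248≤1534, read latency 11.6≤20.7).
H: dominated by E (storage 31≥28, write latency 39.4≤41.2, cost 248≤913, read latency 11.6≤36.9).
I: dominated by E (storage 31≥16, write latency 39.4≤50.4, cost 248≤548, read latency 11.6≤35.5).
J: not dominated (best read latency).
Pareto-optimal: A, B, C, D, E, F, J → 7.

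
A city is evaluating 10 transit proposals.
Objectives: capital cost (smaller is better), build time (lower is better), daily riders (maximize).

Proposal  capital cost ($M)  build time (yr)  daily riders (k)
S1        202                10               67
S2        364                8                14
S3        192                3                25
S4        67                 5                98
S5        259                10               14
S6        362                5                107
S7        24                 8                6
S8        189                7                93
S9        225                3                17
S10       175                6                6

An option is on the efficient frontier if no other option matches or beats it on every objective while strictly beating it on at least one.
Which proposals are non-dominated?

S1: dominated by S4 (capital cost 67≤202, build time 5≤10, daily riders 98≥67).
S2: dominated by S3 (capital cost 192≤364, build time 3≤8, daily riders 25≥14).
S3: not dominated.
S4: not dominated.
S5: dominated by S1 (capital cost 202≤259, build time 10≤10, daily riders 67≥14).
S6: not dominated (best daily riders).
S7: not dominated (best capital cost).
S8: dominated by S4 (capital cost 67≤189, build time 5≤7, daily riders 98≥93).
S9: dominated by S3 (capital cost 192≤225, build time 3≤3, daily riders 25≥17).
S10: dominated by S4 (capital cost 67≤175, build time 5≤6, daily riders 98≥6).

S3, S4, S6, S7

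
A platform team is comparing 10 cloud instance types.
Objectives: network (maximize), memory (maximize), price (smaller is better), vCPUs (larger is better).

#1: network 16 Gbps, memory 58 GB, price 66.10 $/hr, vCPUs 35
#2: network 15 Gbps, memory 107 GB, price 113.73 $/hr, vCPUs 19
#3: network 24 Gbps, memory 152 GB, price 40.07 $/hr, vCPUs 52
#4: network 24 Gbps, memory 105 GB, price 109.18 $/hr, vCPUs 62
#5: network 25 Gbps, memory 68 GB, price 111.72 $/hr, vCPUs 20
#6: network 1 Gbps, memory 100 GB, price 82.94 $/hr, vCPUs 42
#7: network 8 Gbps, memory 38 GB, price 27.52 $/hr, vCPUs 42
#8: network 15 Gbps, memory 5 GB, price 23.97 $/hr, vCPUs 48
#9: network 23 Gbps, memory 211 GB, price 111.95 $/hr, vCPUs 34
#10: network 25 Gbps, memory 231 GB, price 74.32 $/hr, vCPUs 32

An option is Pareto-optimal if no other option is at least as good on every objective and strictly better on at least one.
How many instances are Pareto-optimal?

6

#1: dominated by #3 (network 24≥16, memory 152≥58, price 40.07≤66.10, vCPUs 52≥35).
#2: dominated by #3 (network 24≥15, memory 152≥107, price 40.07≤113.73, vCPUs 52≥19).
#3: not dominated.
#4: not dominated (best vCPUs).
#5: dominated by #10 (network 25≥25, memory 231≥68, price 74.32≤111.72, vCPUs 32≥20).
#6: dominated by #3 (network 24≥1, memory 152≥100, price 40.07≤82.94, vCPUs 52≥42).
#7: not dominated.
#8: not dominated (best price).
#9: not dominated.
#10: not dominated (best memory).
Pareto-optimal: #3, #4, #7, #8, #9, #10 → 6.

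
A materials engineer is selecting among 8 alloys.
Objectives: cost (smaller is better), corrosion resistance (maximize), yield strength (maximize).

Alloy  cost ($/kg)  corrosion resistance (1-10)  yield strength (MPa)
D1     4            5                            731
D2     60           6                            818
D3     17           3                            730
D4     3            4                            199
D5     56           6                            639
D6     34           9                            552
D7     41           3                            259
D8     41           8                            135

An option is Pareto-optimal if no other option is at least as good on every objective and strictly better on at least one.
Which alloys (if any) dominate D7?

D1: cost 4≤41, corrosion resistance 5≥3, yield strength 731≥259 — dominates D7.
D3: cost 17≤41, corrosion resistance 3≥3, yield strength 730≥259 — dominates D7.
D6: cost 34≤41, corrosion resistance 9≥3, yield strength 552≥259 — dominates D7.
Others (D2, D4, D5, D8) are each worse than D7 on at least one objective.

D1, D3, D6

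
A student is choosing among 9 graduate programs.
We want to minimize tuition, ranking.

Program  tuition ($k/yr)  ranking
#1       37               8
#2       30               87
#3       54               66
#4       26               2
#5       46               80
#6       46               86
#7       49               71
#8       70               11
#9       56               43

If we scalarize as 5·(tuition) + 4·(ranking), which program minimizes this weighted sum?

#4

#1: 5·37 + 4·8 = 217
#2: 5·30 + 4·87 = 498
#3: 5·54 + 4·66 = 534
#4: 5·26 + 4·2 = 138
#5: 5·46 + 4·80 = 550
#6: 5·46 + 4·86 = 574
#7: 5·49 + 4·71 = 529
#8: 5·70 + 4·11 = 394
#9: 5·56 + 4·43 = 452
Lowest: #4 at 138.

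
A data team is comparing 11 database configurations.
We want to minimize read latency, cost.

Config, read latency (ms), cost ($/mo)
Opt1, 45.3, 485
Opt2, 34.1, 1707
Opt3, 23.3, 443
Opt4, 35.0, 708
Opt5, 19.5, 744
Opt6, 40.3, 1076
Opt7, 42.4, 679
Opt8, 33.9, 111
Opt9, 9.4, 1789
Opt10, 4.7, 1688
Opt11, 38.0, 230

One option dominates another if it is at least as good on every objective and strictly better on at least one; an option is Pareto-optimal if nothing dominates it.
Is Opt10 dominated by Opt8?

Opt8 vs Opt10: Opt8 is worse on read latency (33.9 vs 4.7), so it does not dominate Opt10.

No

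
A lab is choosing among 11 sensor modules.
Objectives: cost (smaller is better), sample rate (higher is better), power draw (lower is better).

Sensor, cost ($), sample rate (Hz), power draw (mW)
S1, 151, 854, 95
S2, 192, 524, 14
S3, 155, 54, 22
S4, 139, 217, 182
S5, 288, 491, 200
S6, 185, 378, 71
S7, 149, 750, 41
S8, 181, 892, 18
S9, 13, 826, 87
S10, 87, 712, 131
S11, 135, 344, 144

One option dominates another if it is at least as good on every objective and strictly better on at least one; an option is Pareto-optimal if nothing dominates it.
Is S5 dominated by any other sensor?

Yes

S1 vs S5: cost 151≤288, sample rate 854≥491, power draw 95≤200 — S1 is at least as good on every objective and strictly better on at least one, so S1 dominates S5.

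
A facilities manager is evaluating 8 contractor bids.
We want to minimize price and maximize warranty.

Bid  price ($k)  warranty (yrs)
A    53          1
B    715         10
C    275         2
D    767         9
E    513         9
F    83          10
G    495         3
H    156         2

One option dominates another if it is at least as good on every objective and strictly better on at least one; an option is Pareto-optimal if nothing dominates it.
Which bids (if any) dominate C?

F, H

F: price 83≤275, warranty 10≥2 — dominates C.
H: price 156≤275, warranty 2≥2 — dominates C.
Others (A, B, D, E, G) are each worse than C on at least one objective.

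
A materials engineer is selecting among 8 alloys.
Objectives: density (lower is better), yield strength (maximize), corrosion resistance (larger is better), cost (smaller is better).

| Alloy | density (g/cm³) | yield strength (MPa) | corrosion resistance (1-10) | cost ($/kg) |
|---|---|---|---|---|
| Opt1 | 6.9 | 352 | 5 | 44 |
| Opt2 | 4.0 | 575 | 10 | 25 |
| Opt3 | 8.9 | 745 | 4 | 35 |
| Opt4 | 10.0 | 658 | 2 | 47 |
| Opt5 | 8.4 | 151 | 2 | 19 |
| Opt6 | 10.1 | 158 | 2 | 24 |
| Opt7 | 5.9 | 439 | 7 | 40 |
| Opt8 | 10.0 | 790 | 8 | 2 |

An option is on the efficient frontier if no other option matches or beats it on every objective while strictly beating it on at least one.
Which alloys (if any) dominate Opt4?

Opt3: density 8.9≤10.0, yield strength 745≥658, corrosion resistance 4≥2, cost 35≤47 — dominates Opt4.
Opt8: density 10.0≤10.0, yield strength 790≥658, corrosion resistance 8≥2, cost 2≤47 — dominates Opt4.
Others (Opt1, Opt2, Opt5, Opt6, Opt7) are each worse than Opt4 on at least one objective.

Opt3, Opt8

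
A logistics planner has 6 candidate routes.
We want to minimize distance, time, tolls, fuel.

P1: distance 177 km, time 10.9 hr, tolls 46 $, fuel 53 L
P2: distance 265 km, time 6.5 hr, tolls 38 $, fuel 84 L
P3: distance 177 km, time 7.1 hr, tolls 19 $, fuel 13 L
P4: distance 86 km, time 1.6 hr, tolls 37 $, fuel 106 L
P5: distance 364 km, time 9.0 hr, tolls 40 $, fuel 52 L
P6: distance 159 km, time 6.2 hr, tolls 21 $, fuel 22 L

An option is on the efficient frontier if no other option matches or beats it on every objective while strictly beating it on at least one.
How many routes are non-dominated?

P1: dominated by P3 (distance 177≤177, time 7.1≤10.9, tolls 19≤46, fuel 13≤53).
P2: dominated by P6 (distance 159≤265, time 6.2≤6.5, tolls 21≤38, fuel 22≤84).
P3: not dominated (best tolls).
P4: not dominated (best distance).
P5: dominated by P3 (distance 177≤364, time 7.1≤9.0, tolls 19≤40, fuel 13≤52).
P6: not dominated.
Pareto-optimal: P3, P4, P6 → 3.

3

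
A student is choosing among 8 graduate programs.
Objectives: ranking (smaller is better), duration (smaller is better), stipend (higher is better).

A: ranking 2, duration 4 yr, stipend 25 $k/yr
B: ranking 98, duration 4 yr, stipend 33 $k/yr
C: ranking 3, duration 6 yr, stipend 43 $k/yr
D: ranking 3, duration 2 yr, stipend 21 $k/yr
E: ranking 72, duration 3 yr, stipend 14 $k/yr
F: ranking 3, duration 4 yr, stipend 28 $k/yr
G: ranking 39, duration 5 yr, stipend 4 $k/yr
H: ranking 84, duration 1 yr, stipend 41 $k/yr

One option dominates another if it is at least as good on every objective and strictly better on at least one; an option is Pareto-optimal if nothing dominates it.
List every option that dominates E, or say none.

D: ranking 3≤72, duration 2≤3, stipend 21≥14 — dominates E.
Others (A, B, C, F, G, H) are each worse than E on at least one objective.

D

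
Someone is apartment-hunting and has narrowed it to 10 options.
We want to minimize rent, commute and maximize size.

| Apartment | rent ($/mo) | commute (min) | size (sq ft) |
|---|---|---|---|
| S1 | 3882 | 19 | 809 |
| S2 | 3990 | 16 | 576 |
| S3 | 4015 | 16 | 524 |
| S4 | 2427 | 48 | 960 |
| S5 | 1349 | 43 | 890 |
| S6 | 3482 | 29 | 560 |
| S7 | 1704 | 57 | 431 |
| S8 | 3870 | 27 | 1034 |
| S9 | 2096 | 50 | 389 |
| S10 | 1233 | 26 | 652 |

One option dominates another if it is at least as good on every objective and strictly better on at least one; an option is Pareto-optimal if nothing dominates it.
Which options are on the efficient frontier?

S1: not dominated.
S2: not dominated.
S3: dominated by S2 (rent 3990≤4015, commute 16≤16, size 576≥524).
S4: not dominated.
S5: not dominated.
S6: dominated by S10 (rent 1233≤3482, commute 26≤29, size 652≥560).
S7: dominated by S5 (rent 1349≤1704, commute 43≤57, size 890≥431).
S8: not dominated (best size).
S9: dominated by S5 (rent 1349≤2096, commute 43≤50, size 890≥389).
S10: not dominated (best rent).

S1, S2, S4, S5, S8, S10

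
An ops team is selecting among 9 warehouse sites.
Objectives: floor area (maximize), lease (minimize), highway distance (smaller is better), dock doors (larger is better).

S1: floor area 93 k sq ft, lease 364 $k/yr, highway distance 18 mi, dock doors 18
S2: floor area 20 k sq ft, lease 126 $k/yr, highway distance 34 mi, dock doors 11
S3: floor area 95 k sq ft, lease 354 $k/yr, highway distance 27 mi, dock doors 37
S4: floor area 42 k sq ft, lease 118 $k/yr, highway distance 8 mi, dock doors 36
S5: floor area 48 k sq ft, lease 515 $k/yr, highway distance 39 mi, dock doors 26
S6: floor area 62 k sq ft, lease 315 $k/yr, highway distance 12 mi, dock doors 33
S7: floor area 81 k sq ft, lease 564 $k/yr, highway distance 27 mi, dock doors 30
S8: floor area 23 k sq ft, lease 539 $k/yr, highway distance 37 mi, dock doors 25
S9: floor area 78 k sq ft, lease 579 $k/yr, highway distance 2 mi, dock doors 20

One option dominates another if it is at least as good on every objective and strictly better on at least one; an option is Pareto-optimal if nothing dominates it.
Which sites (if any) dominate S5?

S3, S6

S3: floor area 95≥48, lease 354≤515, highway distance 27≤39, dock doors 37≥26 — dominates S5.
S6: floor area 62≥48, lease 315≤515, highway distance 12≤39, dock doors 33≥26 — dominates S5.
Others (S1, S2, S4, S7, S8, S9) are each worse than S5 on at least one objective.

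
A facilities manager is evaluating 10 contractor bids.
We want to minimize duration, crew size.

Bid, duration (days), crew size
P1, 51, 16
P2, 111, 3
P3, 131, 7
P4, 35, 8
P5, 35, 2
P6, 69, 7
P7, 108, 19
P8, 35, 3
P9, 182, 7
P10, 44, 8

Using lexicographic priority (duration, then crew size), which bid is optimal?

First minimize duration: best is 35, kept {P4, P5, P8}.
Then minimize crew size: best is 2, kept {P5}.

P5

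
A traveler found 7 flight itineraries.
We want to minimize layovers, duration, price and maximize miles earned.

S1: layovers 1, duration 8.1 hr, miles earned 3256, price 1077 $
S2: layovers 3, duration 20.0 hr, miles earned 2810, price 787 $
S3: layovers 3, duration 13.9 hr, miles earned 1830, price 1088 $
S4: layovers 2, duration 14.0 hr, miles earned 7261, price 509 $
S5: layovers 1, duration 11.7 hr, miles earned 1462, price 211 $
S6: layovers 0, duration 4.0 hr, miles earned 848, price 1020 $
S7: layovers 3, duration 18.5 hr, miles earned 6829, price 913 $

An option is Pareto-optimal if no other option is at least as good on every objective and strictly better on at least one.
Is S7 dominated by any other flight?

S4 vs S7: layovers 2≤3, duration 14.0≤18.5, miles earned 7261≥6829, price 509≤913 — S4 is at least as good on every objective and strictly better on at least one, so S4 dominates S7.

Yes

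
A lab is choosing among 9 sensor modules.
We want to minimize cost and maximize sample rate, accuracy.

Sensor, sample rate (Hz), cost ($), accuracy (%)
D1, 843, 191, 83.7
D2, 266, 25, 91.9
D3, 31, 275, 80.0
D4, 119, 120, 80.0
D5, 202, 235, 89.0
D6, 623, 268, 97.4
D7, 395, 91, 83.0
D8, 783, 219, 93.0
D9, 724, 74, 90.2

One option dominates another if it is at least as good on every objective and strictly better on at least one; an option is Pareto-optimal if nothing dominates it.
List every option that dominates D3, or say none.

D1, D2, D4, D5, D6, D7, D8, D9

D1: sample rate 843≥31, cost 191≤275, accuracy 83.7≥80.0 — dominates D3.
D2: sample rate 266≥31, cost 25≤275, accuracy 91.9≥80.0 — dominates D3.
D4: sample rate 119≥31, cost 120≤275, accuracy 80.0≥80.0 — dominates D3.
D5: sample rate 202≥31, cost 235≤275, accuracy 89.0≥80.0 — dominates D3.
D6: sample rate 623≥31, cost 268≤275, accuracy 97.4≥80.0 — dominates D3.
D7: sample rate 395≥31, cost 91≤275, accuracy 83.0≥80.0 — dominates D3.
D8: sample rate 783≥31, cost 219≤275, accuracy 93.0≥80.0 — dominates D3.
D9: sample rate 724≥31, cost 74≤275, accuracy 90.2≥80.0 — dominates D3.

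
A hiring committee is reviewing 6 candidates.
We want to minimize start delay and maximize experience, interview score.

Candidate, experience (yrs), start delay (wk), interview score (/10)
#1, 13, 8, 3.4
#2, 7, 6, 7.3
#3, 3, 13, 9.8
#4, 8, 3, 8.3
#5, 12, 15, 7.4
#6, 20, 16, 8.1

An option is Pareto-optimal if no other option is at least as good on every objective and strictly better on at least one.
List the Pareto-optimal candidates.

#1, #3, #4, #5, #6

#1: not dominated.
#2: dominated by #4 (experience 8≥7, start delay 3≤6, interview score 8.3≥7.3).
#3: not dominated (best interview score).
#4: not dominated (best start delay).
#5: not dominated.
#6: not dominated (best experience).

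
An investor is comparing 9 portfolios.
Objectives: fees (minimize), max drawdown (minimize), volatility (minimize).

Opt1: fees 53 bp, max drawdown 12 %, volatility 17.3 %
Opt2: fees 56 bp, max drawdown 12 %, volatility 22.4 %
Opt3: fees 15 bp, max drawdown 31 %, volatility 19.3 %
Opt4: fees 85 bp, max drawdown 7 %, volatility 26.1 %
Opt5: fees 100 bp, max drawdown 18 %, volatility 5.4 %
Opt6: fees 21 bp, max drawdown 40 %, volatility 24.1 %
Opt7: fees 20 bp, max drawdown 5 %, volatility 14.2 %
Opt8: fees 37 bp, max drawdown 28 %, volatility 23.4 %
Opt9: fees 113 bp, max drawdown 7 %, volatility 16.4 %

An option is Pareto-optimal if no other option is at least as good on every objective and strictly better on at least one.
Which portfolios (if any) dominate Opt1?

Opt7: fees 20≤53, max drawdown 5≤12, volatility 14.2≤17.3 — dominates Opt1.
Others (Opt2, Opt3, Opt4, Opt5, Opt6, Opt8, Opt9) are each worse than Opt1 on at least one objective.

Opt7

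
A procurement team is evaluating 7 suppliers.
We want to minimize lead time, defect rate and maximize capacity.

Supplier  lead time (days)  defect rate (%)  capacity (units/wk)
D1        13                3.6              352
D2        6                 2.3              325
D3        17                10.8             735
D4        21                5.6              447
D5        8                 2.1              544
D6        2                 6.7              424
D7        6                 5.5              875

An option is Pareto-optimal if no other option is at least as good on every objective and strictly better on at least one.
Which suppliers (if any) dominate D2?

none

D1: worse on lead time (13 vs 6).
D3: worse on lead time (17 vs 6).
D4: worse on lead time (21 vs 6).
D5: worse on lead time (8 vs 6).
D6: worse on defect rate (6.7 vs 2.3).
D7: worse on defect rate (5.5 vs 2.3).
No option dominates D2.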